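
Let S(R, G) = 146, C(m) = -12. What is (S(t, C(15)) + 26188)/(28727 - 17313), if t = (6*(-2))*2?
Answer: 13167/5707 ≈ 2.3072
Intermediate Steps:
t = -24 (t = -12*2 = -24)
(S(t, C(15)) + 26188)/(28727 - 17313) = (146 + 26188)/(28727 - 17313) = 26334/11414 = 26334*(1/11414) = 13167/5707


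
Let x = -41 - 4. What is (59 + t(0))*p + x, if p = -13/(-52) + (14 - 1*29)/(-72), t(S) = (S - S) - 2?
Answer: -151/8 ≈ -18.875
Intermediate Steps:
t(S) = -2 (t(S) = 0 - 2 = -2)
x = -45
p = 11/24 (p = -13*(-1/52) + (14 - 29)*(-1/72) = ¼ - 15*(-1/72) = ¼ + 5/24 = 11/24 ≈ 0.45833)
(59 + t(0))*p + x = (59 - 2)*(11/24) - 45 = 57*(11/24) - 45 = 209/8 - 45 = -151/8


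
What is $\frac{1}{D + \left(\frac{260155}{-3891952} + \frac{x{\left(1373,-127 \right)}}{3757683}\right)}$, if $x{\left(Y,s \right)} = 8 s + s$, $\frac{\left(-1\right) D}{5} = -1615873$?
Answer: $\frac{4874907289072}{39386155002230358613} \approx 1.2377 \cdot 10^{-7}$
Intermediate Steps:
$D = 8079365$ ($D = \left(-5\right) \left(-1615873\right) = 8079365$)
$x{\left(Y,s \right)} = 9 s$
$\frac{1}{D + \left(\frac{260155}{-3891952} + \frac{x{\left(1373,-127 \right)}}{3757683}\right)} = \frac{1}{8079365 + \left(\frac{260155}{-3891952} + \frac{9 \left(-127\right)}{3757683}\right)} = \frac{1}{8079365 + \left(260155 \left(- \frac{1}{3891952}\right) - \frac{381}{1252561}\right)} = \frac{1}{8079365 - \frac{327342840667}{4874907289072}} = \frac{1}{\frac{39386155002230358613}{4874907289072}} = \frac{4874907289072}{39386155002230358613}$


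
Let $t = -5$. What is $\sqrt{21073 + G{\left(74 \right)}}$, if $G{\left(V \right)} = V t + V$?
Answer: $\sqrt{20777} \approx 144.14$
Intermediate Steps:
$G{\left(V \right)} = - 4 V$ ($G{\left(V \right)} = V \left(-5\right) + V = - 5 V + V = - 4 V$)
$\sqrt{21073 + G{\left(74 \right)}} = \sqrt{21073 - 296} = \sqrt{20777}$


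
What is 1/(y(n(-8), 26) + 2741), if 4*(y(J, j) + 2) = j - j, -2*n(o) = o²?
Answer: 1/2739 ≈ 0.00036510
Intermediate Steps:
n(o) = -o²/2
y(J, j) = -2 (y(J, j) = -2 + (j - j)/4 = -2 + (¼)*0 = -2 + 0 = -2)
1/(y(n(-8), 26) + 2741) = 1/(-2 + 2741) = 1/2739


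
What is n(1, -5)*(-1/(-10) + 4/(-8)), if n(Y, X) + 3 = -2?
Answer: 2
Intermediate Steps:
n(Y, X) = -5 (n(Y, X) = -3 - 2 = -5)
n(1, -5)*(-1/(-10) + 4/(-8)) = -5*(-1/(-10) + 4/(-8)) = -5*(-1*(-⅒) + 4*(-⅛)) = -5*(⅒ - ½) = -5*(-⅖) = 2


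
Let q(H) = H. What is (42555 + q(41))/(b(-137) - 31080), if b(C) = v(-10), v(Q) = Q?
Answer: -21298/15545 ≈ -1.3701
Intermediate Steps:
b(C) = -10
(42555 + q(41))/(b(-137) - 31080) = (42555 + 41)/(-10 - 31080) = 42596/(-31090) = 42596*(-1/31090) = -21298/15545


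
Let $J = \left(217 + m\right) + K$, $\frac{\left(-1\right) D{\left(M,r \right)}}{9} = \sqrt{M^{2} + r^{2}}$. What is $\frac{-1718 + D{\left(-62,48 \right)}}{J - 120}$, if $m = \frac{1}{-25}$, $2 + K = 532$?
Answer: $- \frac{21475}{7837} - \frac{225 \sqrt{1537}}{7837} \approx -3.8658$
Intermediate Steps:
$K = 530$ ($K = -2 + 532 = 530$)
$m = - \frac{1}{25} \approx -0.04$
$D{\left(M,r \right)} = - 9 \sqrt{M^{2} + r^{2}}$
$J = \frac{18674}{25}$ ($J = \left(217 - \frac{1}{25}\right) + 530 = \frac{5424}{25} + 530 = \frac{18674}{25} \approx 746.96$)
$\frac{-1718 + D{\left(-62,48 \right)}}{J - 120} = \frac{-1718 - 9 \sqrt{\left(-62\right)^{2} + 48^{2}}}{\frac{18674}{25} - 120} = \frac{-1718 - 9 \sqrt{3844 + 2304}}{\frac{15674}{25}} = \left(-1718 - 9 \sqrt{6148}\right) \frac{25}{15674} = \left(-1718 - 9 \cdot 2 \sqrt{1537}\right) \frac{25}{15674} = \left(-1718 - 18 \sqrt{1537}\right) \frac{25}{15674} = - \frac{21475}{7837} - \frac{225 \sqrt{1537}}{7837}$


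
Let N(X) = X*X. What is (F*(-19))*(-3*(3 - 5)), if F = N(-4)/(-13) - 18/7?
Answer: 39444/91 ≈ 433.45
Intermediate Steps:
N(X) = X²
F = -346/91 (F = (-4)²/(-13) - 18/7 = 16*(-1/13) - 18*⅐ = -16/13 - 18/7 = -346/91 ≈ -3.8022)
(F*(-19))*(-3*(3 - 5)) = (-346/91*(-19))*(-3*(3 - 5)) = 6574*(-3*(-2))/91 = (6574/91)*6 = 39444/91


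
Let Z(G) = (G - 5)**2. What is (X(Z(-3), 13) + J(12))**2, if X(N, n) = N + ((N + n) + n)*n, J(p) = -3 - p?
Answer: 1485961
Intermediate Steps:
Z(G) = (-5 + G)**2
X(N, n) = N + n*(N + 2*n) (X(N, n) = N + (N + 2*n)*n = N + n*(N + 2*n))
(X(Z(-3), 13) + J(12))**2 = (((-5 - 3)**2 + 2*13**2 + (-5 - 3)**2*13) + (-3 - 1*12))**2 = (((-8)**2 + 2*169 + (-8)**2*13) + (-3 - 12))**2 = ((64 + 338 + 64*13) - 15)**2 = ((64 + 338 + 832) - 15)**2 = (1234 - 15)**2 = 1219**2 = 1485961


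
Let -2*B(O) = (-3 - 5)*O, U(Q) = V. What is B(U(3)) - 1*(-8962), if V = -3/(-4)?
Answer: 8965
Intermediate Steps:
V = ¾ (V = -3*(-¼) = ¾ ≈ 0.75000)
U(Q) = ¾
B(O) = 4*O (B(O) = -(-3 - 5)*O/2 = -(-4)*O = 4*O)
B(U(3)) - 1*(-8962) = 4*(¾) - 1*(-8962) = 3 + 8962 = 8965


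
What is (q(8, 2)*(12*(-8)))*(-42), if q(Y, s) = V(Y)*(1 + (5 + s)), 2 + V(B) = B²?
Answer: 1999872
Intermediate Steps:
V(B) = -2 + B²
q(Y, s) = (-2 + Y²)*(6 + s) (q(Y, s) = (-2 + Y²)*(1 + (5 + s)) = (-2 + Y²)*(6 + s))
(q(8, 2)*(12*(-8)))*(-42) = (((-2 + 8²)*(6 + 2))*(12*(-8)))*(-42) = (((-2 + 64)*8)*(-96))*(-42) = ((62*8)*(-96))*(-42) = (496*(-96))*(-42) = -47616*(-42) = 1999872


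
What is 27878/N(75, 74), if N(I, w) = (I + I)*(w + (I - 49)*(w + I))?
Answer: 13939/296100 ≈ 0.047075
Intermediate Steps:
N(I, w) = 2*I*(w + (-49 + I)*(I + w)) (N(I, w) = (2*I)*(w + (-49 + I)*(I + w)) = 2*I*(w + (-49 + I)*(I + w)))
27878/N(75, 74) = 27878/((2*75*(75² - 49*75 - 48*74 + 75*74))) = 27878/((2*75*(5625 - 3675 - 3552 + 5550))) = 27878/((2*75*3948)) = 27878/592200 = 27878*(1/592200) = 13939/296100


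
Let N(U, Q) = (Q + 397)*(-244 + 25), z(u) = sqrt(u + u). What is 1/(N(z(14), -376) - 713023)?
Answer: -1/717622 ≈ -1.3935e-6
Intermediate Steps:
z(u) = sqrt(2)*sqrt(u) (z(u) = sqrt(2*u) = sqrt(2)*sqrt(u))
N(U, Q) = -86943 - 219*Q (N(U, Q) = (397 + Q)*(-219) = -86943 - 219*Q)
1/(N(z(14), -376) - 713023) = 1/((-86943 - 219*(-376)) - 713023) = 1/((-86943 + 82344) - 713023) = 1/(-4599 - 713023) = 1/(-717622) = -1/717622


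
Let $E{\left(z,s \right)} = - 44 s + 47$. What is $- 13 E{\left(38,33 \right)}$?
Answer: $18265$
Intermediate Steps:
$E{\left(z,s \right)} = 47 - 44 s$
$- 13 E{\left(38,33 \right)} = - 13 \left(47 - 1452\right) = \left(-13\right) \left(-1405\right) = 18265$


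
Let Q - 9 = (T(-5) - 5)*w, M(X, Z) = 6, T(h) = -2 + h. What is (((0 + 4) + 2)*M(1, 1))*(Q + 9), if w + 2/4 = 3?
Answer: -432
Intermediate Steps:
w = 5/2 (w = -1/2 + 3 = 5/2 ≈ 2.5000)
Q = -21 (Q = 9 + ((-2 - 5) - 5)*(5/2) = 9 + (-7 - 5)*(5/2) = 9 - 12*5/2 = 9 - 30 = -21)
(((0 + 4) + 2)*M(1, 1))*(Q + 9) = (((0 + 4) + 2)*6)*(-21 + 9) = ((4 + 2)*6)*(-12) = (6*6)*(-12) = 36*(-12) = -432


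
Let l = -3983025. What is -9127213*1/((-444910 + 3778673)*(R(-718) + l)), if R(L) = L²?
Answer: 9127213/11559826536263 ≈ 7.8956e-7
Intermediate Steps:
-9127213*1/((-444910 + 3778673)*(R(-718) + l)) = -9127213*1/((-444910 + 3778673)*((-718)² - 3983025)) = -9127213*1/(3333763*(515524 - 3983025)) = -9127213/(3333763*(-3467501)) = -9127213/(-11559826536263) = -9127213*(-1/11559826536263) = 9127213/11559826536263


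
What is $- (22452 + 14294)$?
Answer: $-36746$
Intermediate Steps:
$- (22452 + 14294) = \left(-1\right) 36746 = -36746$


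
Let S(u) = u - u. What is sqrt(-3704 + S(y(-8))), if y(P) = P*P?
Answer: 2*I*sqrt(926) ≈ 60.86*I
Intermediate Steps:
y(P) = P**2
S(u) = 0
sqrt(-3704 + S(y(-8))) = sqrt(-3704 + 0) = sqrt(-3704) = 2*I*sqrt(926)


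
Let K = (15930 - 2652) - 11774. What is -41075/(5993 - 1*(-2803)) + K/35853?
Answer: -162159199/35040332 ≈ -4.6278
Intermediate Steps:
K = 1504 (K = 13278 - 11774 = 1504)
-41075/(5993 - 1*(-2803)) + K/35853 = -41075/(5993 - 1*(-2803)) + 1504/35853 = -41075/(5993 + 2803) + 1504*(1/35853) = -41075/8796 + 1504/35853 = -162159199/35040332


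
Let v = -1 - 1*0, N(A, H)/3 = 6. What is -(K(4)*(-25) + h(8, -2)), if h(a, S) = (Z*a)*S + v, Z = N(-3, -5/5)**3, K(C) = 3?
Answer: 93388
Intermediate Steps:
N(A, H) = 18 (N(A, H) = 3*6 = 18)
v = -1 (v = -1 + 0 = -1)
Z = 5832 (Z = 18**3 = 5832)
h(a, S) = -1 + 5832*S*a (h(a, S) = (5832*a)*S - 1 = 5832*S*a - 1 = -1 + 5832*S*a)
-(K(4)*(-25) + h(8, -2)) = -(3*(-25) + (-1 + 5832*(-2)*8)) = -(-75 + (-1 - 93312)) = -(-75 - 93313) = -1*(-93388) = 93388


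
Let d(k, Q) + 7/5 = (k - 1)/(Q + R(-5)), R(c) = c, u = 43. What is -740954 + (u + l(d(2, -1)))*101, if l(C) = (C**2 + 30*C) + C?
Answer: -667141501/900 ≈ -7.4127e+5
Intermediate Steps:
d(k, Q) = -7/5 + (-1 + k)/(-5 + Q) (d(k, Q) = -7/5 + (k - 1)/(Q - 5) = -7/5 + (-1 + k)/(-5 + Q))
l(C) = C**2 + 31*C
-740954 + (u + l(d(2, -1)))*101 = -740954 + (43 + ((6 + 2 - 7/5*(-1))/(-5 - 1))*(31 + (6 + 2 - 7/5*(-1))/(-5 - 1)))*101 = -740954 + (43 + ((6 + 2 + 7/5)/(-6))*(31 + (6 + 2 + 7/5)/(-6)))*101 = -740954 + (43 + (-1/6*47/5)*(31 - 1/6*47/5))*101 = -740954 + (43 - 47*(31 - 47/30)/30)*101 = -740954 + (43 - 47/30*883/30)*101 = -740954 + (43 - 41501/900)*101 = -740954 - 2801/900*101 = -740954 - 282901/900 = -667141501/900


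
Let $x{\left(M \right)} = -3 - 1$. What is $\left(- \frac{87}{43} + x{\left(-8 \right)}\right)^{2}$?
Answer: $\frac{67081}{1849} \approx 36.28$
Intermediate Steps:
$x{\left(M \right)} = -4$
$\left(- \frac{87}{43} + x{\left(-8 \right)}\right)^{2} = \left(- \frac{87}{43} - 4\right)^{2} = \left(- \frac{259}{43}\right)^{2} = \frac{67081}{1849}$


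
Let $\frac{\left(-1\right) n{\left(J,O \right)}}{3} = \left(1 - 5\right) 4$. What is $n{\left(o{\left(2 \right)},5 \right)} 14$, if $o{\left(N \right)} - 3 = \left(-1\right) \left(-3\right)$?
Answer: $672$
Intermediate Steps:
$o{\left(N \right)} = 6$ ($o{\left(N \right)} = 3 - -3 = 3 + 3 = 6$)
$n{\left(J,O \right)} = 48$ ($n{\left(J,O \right)} = - 3 \left(1 - 5\right) 4 = - 3 \left(\left(-4\right) 4\right) = \left(-3\right) \left(-16\right) = 48$)
$n{\left(o{\left(2 \right)},5 \right)} 14 = 48 \cdot 14 = 672$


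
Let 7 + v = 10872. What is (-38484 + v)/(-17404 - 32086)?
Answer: 27619/49490 ≈ 0.55807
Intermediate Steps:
v = 10865 (v = -7 + 10872 = 10865)
(-38484 + v)/(-17404 - 32086) = (-38484 + 10865)/(-17404 - 32086) = -27619/(-49490) = -27619*(-1/49490) = 27619/49490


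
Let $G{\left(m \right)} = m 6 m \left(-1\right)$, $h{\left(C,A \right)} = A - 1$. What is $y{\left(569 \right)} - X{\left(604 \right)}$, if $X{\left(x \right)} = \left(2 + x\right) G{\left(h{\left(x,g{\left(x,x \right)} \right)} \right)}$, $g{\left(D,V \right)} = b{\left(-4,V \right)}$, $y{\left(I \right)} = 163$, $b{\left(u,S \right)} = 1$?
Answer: $163$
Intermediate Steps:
$g{\left(D,V \right)} = 1$
$h{\left(C,A \right)} = -1 + A$ ($h{\left(C,A \right)} = A - 1 = -1 + A$)
$G{\left(m \right)} = - 6 m^{2}$ ($G{\left(m \right)} = 6 m m \left(-1\right) = 6 m^{2} \left(-1\right) = - 6 m^{2}$)
$X{\left(x \right)} = 0$ ($X{\left(x \right)} = \left(2 + x\right) \left(- 6 \left(-1 + 1\right)^{2}\right) = \left(2 + x\right) \left(- 6 \cdot 0^{2}\right) = \left(2 + x\right) \left(\left(-6\right) 0\right) = \left(2 + x\right) 0 = 0$)
$y{\left(569 \right)} - X{\left(604 \right)} = 163 - 0 = 163 + 0 = 163$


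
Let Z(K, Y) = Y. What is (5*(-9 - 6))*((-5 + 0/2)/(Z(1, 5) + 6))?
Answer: 375/11 ≈ 34.091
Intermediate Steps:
(5*(-9 - 6))*((-5 + 0/2)/(Z(1, 5) + 6)) = (5*(-9 - 6))*((-5 + 0/2)/(5 + 6)) = (5*(-15))*((-5 + 0*(½))/11) = -75*(-5 + 0)/11 = -(-375)/11 = -75*(-5/11) = 375/11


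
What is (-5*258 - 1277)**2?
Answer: 6589489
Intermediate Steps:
(-5*258 - 1277)**2 = (-1290 - 1277)**2 = (-2567)**2 = 6589489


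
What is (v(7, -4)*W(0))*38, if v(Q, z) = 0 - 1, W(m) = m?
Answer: 0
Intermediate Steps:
v(Q, z) = -1
(v(7, -4)*W(0))*38 = -1*0*38 = 0*38 = 0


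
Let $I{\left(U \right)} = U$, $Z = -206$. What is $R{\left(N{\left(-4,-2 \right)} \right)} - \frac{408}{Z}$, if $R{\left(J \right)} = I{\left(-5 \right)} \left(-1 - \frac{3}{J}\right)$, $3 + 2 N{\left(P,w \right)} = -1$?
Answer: $- \frac{107}{206} \approx -0.51942$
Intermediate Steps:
$N{\left(P,w \right)} = -2$ ($N{\left(P,w \right)} = - \frac{3}{2} + \frac{1}{2} \left(-1\right) = - \frac{3}{2} - \frac{1}{2} = -2$)
$R{\left(J \right)} = 5 + \frac{15}{J}$ ($R{\left(J \right)} = - 5 \left(-1 - \frac{3}{J}\right) = 5 + \frac{15}{J}$)
$R{\left(N{\left(-4,-2 \right)} \right)} - \frac{408}{Z} = \left(5 + \frac{15}{-2}\right) - \frac{408}{-206} = \left(5 + 15 \left(- \frac{1}{2}\right)\right) - - \frac{204}{103} = \left(5 - \frac{15}{2}\right) + \frac{204}{103} = - \frac{5}{2} + \frac{204}{103} = - \frac{107}{206}$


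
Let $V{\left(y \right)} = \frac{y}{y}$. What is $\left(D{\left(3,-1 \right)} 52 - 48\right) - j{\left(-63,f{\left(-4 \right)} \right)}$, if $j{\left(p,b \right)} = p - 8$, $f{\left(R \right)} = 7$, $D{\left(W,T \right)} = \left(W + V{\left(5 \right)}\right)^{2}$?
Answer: $855$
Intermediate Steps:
$V{\left(y \right)} = 1$
$D{\left(W,T \right)} = \left(1 + W\right)^{2}$ ($D{\left(W,T \right)} = \left(W + 1\right)^{2} = \left(1 + W\right)^{2}$)
$j{\left(p,b \right)} = -8 + p$ ($j{\left(p,b \right)} = p - 8 = -8 + p$)
$\left(D{\left(3,-1 \right)} 52 - 48\right) - j{\left(-63,f{\left(-4 \right)} \right)} = \left(\left(1 + 3\right)^{2} \cdot 52 - 48\right) - \left(-8 - 63\right) = \left(4^{2} \cdot 52 - 48\right) - -71 = \left(16 \cdot 52 - 48\right) + 71 = \left(832 - 48\right) + 71 = 784 + 71 = 855$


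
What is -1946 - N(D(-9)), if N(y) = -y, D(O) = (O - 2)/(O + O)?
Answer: -35017/18 ≈ -1945.4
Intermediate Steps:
D(O) = (-2 + O)/(2*O) (D(O) = (-2 + O)/((2*O)) = (-2 + O)*(1/(2*O)) = (-2 + O)/(2*O))
-1946 - N(D(-9)) = -1946 - (-1)*(1/2)*(-2 - 9)/(-9) = -1946 - (-1)*(1/2)*(-1/9)*(-11) = -1946 - (-1)*11/18 = -1946 - 1*(-11/18) = -1946 + 11/18 = -35017/18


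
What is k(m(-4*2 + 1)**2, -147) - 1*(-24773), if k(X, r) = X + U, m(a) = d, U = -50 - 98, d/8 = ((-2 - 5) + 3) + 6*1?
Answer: 24881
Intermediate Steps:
d = 16 (d = 8*(((-2 - 5) + 3) + 6*1) = 8*((-7 + 3) + 6) = 8*(-4 + 6) = 8*2 = 16)
U = -148
m(a) = 16
k(X, r) = -148 + X (k(X, r) = X - 148 = -148 + X)
k(m(-4*2 + 1)**2, -147) - 1*(-24773) = (-148 + 16**2) - 1*(-24773) = (-148 + 256) + 24773 = 108 + 24773 = 24881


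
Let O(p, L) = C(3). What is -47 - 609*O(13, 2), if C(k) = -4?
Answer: 2389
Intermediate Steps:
O(p, L) = -4
-47 - 609*O(13, 2) = -47 - 609*(-4) = -47 + 2436 = 2389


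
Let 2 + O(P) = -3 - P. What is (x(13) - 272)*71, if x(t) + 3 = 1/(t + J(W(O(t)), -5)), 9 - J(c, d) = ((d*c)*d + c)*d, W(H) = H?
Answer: -45259021/2318 ≈ -19525.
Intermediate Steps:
O(P) = -5 - P (O(P) = -2 + (-3 - P) = -5 - P)
J(c, d) = 9 - d*(c + c*d²) (J(c, d) = 9 - ((d*c)*d + c)*d = 9 - ((c*d)*d + c)*d = 9 - (c*d² + c)*d = 9 - (c + c*d²)*d = 9 - d*(c + c*d²))
x(t) = -3 + 1/(-641 - 129*t) (x(t) = -3 + 1/(t + (9 - 1*(-5 - t)*(-5) - 1*(-5 - t)*(-5)³)) = -3 + 1/(t + (9 + (-25 - 5*t) - 1*(-5 - t)*(-125))) = -3 + 1/(t + (9 + (-25 - 5*t) + (-625 - 125*t))) = -3 + 1/(t + (-641 - 130*t)) = -3 + 1/(-641 - 129*t))
(x(13) - 272)*71 = ((1924 + 387*13)/(-641 - 129*13) - 272)*71 = ((1924 + 5031)/(-641 - 1677) - 272)*71 = (6955/(-2318) - 272)*71 = (-1/2318*6955 - 272)*71 = (-6955/2318 - 272)*71 = -637451/2318*71 = -45259021/2318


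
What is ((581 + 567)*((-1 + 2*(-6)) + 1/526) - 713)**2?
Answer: 16908190369849/69169 ≈ 2.4445e+8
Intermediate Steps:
((581 + 567)*((-1 + 2*(-6)) + 1/526) - 713)**2 = (1148*((-1 - 12) + 1/526) - 713)**2 = (1148*(-13 + 1/526) - 713)**2 = (1148*(-6837/526) - 713)**2 = (-3924438/263 - 713)**2 = (-4111957/263)**2 = 16908190369849/69169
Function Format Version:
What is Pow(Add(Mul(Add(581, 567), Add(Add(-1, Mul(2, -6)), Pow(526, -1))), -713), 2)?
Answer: Rational(16908190369849, 69169) ≈ 2.4445e+8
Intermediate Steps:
Pow(Add(Mul(Add(581, 567), Add(Add(-1, Mul(2, -6)), Pow(526, -1))), -713), 2) = Pow(Add(Mul(1148, Add(Add(-1, -12), Rational(1, 526))), -713), 2) = Pow(Add(Mul(1148, Add(-13, Rational(1, 526))), -713), 2) = Pow(Add(Mul(1148, Rational(-6837, 526)), -713), 2) = Pow(Add(Rational(-3924438, 263), -713), 2) = Pow(Rational(-4111957, 263), 2) = Rational(16908190369849, 69169)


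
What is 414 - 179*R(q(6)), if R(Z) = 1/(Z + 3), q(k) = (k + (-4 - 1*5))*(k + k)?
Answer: 13841/33 ≈ 419.42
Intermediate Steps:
q(k) = 2*k*(-9 + k) (q(k) = (k + (-4 - 5))*(2*k) = (k - 9)*(2*k) = (-9 + k)*(2*k) = 2*k*(-9 + k))
R(Z) = 1/(3 + Z)
414 - 179*R(q(6)) = 414 - 179/(3 + 2*6*(-9 + 6)) = 414 - 179/(3 + 2*6*(-3)) = 414 - 179/(3 - 36) = 414 - 179/(-33) = 414 - 179*(-1/33) = 414 + 179/33 = 13841/33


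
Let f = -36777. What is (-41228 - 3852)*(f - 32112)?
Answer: 3105516120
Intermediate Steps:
(-41228 - 3852)*(f - 32112) = (-41228 - 3852)*(-36777 - 32112) = -45080*(-68889) = 3105516120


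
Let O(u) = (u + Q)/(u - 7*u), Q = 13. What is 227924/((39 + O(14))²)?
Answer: 9404864/61731 ≈ 152.35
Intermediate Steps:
O(u) = -(13 + u)/(6*u) (O(u) = (u + 13)/(u - 7*u) = (13 + u)/((-6*u)) = (13 + u)*(-1/(6*u)) = -(13 + u)/(6*u))
227924/((39 + O(14))²) = 227924/((39 + (⅙)*(-13 - 1*14)/14)²) = 227924/((39 + (⅙)*(1/14)*(-13 - 14))²) = 227924/((39 + (⅙)*(1/14)*(-27))²) = 227924/((39 - 9/28)²) = 227924/((1083/28)²) = 227924/(1172889/784) = 227924*(784/1172889) = 9404864/61731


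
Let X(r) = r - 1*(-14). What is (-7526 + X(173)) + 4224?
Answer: -3115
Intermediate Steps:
X(r) = 14 + r (X(r) = r + 14 = 14 + r)
(-7526 + X(173)) + 4224 = (-7526 + (14 + 173)) + 4224 = (-7526 + 187) + 4224 = -7339 + 4224 = -3115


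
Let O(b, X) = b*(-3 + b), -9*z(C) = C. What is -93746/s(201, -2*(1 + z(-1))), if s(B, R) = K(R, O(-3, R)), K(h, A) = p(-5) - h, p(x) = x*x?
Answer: -843714/245 ≈ -3443.7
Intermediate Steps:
z(C) = -C/9
p(x) = x**2
K(h, A) = 25 - h (K(h, A) = (-5)**2 - h = 25 - h)
s(B, R) = 25 - R
-93746/s(201, -2*(1 + z(-1))) = -93746/(25 - (-2)*(1 - 1/9*(-1))) = -93746/(25 - (-2)*(1 + 1/9)) = -93746/(25 - (-2)*10/9) = -93746/(25 - 1*(-20/9)) = -93746/(25 + 20/9) = -93746/245/9 = -93746*9/245 = -843714/245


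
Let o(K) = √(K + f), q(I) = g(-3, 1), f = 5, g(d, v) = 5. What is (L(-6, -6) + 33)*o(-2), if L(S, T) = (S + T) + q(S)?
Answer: 26*√3 ≈ 45.033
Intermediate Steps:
q(I) = 5
o(K) = √(5 + K) (o(K) = √(K + 5) = √(5 + K))
L(S, T) = 5 + S + T (L(S, T) = (S + T) + 5 = 5 + S + T)
(L(-6, -6) + 33)*o(-2) = ((5 - 6 - 6) + 33)*√(5 - 2) = (-7 + 33)*√3 = 26*√3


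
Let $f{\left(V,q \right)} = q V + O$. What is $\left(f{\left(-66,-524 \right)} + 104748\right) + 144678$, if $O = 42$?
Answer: $284052$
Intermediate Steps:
$f{\left(V,q \right)} = 42 + V q$ ($f{\left(V,q \right)} = q V + 42 = V q + 42 = 42 + V q$)
$\left(f{\left(-66,-524 \right)} + 104748\right) + 144678 = \left(\left(42 - -34584\right) + 104748\right) + 144678 = \left(\left(42 + 34584\right) + 104748\right) + 144678 = \left(34626 + 104748\right) + 144678 = 139374 + 144678 = 284052$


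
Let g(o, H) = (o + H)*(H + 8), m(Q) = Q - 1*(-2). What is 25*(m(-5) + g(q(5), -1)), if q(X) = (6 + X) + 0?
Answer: 1675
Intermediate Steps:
q(X) = 6 + X
m(Q) = 2 + Q (m(Q) = Q + 2 = 2 + Q)
g(o, H) = (8 + H)*(H + o) (g(o, H) = (H + o)*(8 + H) = (8 + H)*(H + o))
25*(m(-5) + g(q(5), -1)) = 25*((2 - 5) + ((-1)² + 8*(-1) + 8*(6 + 5) - (6 + 5))) = 25*(-3 + (1 - 8 + 8*11 - 1*11)) = 25*(-3 + (1 - 8 + 88 - 11)) = 25*(-3 + 70) = 25*67 = 1675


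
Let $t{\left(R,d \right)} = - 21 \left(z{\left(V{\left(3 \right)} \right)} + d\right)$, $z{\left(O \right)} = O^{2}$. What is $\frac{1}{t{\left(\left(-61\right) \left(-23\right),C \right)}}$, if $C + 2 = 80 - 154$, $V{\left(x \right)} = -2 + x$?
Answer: $\frac{1}{1575} \approx 0.00063492$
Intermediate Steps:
$C = -76$ ($C = -2 + \left(80 - 154\right) = -2 - 74 = -76$)
$t{\left(R,d \right)} = -21 - 21 d$ ($t{\left(R,d \right)} = - 21 \left(\left(-2 + 3\right)^{2} + d\right) = - 21 \left(1^{2} + d\right) = - 21 \left(1 + d\right) = -21 - 21 d$)
$\frac{1}{t{\left(\left(-61\right) \left(-23\right),C \right)}} = \frac{1}{-21 - -1596} = \frac{1}{-21 + 1596} = \frac{1}{1575}$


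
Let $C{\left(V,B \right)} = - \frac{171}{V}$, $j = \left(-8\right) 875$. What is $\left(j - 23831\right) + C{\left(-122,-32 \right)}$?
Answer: $- \frac{3761211}{122} \approx -30830.0$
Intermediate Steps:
$j = -7000$
$\left(j - 23831\right) + C{\left(-122,-32 \right)} = \left(-7000 - 23831\right) - \frac{171}{-122} = -30831 - - \frac{171}{122} = -30831 + \frac{171}{122} = - \frac{3761211}{122}$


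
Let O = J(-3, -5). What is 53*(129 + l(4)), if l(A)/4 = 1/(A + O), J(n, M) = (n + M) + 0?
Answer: 6784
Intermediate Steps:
J(n, M) = M + n (J(n, M) = (M + n) + 0 = M + n)
O = -8 (O = -5 - 3 = -8)
l(A) = 4/(-8 + A) (l(A) = 4/(A - 8) = 4/(-8 + A))
53*(129 + l(4)) = 53*(129 + 4/(-8 + 4)) = 53*(129 + 4/(-4)) = 53*(129 + 4*(-¼)) = 53*(129 - 1) = 53*128 = 6784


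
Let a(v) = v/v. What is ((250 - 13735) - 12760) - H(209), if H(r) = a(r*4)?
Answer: -26246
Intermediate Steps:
a(v) = 1
H(r) = 1
((250 - 13735) - 12760) - H(209) = ((250 - 13735) - 12760) - 1*1 = (-13485 - 12760) - 1 = -26245 - 1 = -26246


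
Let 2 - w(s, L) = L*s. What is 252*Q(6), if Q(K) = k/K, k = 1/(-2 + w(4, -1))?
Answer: 21/2 ≈ 10.500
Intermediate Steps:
w(s, L) = 2 - L*s
k = ¼ (k = 1/(-2 + (2 - 1*(-1)*4)) = 1/(-2 + (2 + 4)) = 1/(-2 + 6) = 1/4 = ¼ ≈ 0.25000)
Q(K) = 1/(4*K)
252*Q(6) = 252*((¼)/6) = 252*((¼)*(⅙)) = 252*(1/24) = 21/2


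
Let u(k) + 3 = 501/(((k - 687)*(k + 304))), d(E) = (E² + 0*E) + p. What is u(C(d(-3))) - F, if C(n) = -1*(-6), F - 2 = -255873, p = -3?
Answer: 18005430993/70370 ≈ 2.5587e+5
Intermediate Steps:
F = -255871 (F = 2 - 255873 = -255871)
d(E) = -3 + E² (d(E) = (E² + 0*E) - 3 = (E² + 0) - 3 = E² - 3 = -3 + E²)
C(n) = 6
u(k) = -3 + 501/((-687 + k)*(304 + k)) (u(k) = -3 + 501/(((k - 687)*(k + 304))) = -3 + 501/(((-687 + k)*(304 + k))) = -3 + 501*(1/((-687 + k)*(304 + k))) = -3 + 501/((-687 + k)*(304 + k)))
u(C(d(-3))) - F = 3*(-209015 + 6² - 383*6)/(208848 - 1*6² + 383*6) - 1*(-255871) = 3*(-209015 + 36 - 2298)/(208848 - 1*36 + 2298) + 255871 = 3*(-211277)/(208848 - 36 + 2298) + 255871 = 3*(-211277)/211110 + 255871 = 3*(1/211110)*(-211277) + 255871 = -211277/70370 + 255871 = 18005430993/70370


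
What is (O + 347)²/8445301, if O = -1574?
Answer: 1505529/8445301 ≈ 0.17827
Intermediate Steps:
(O + 347)²/8445301 = (-1574 + 347)²/8445301 = (-1227)²*(1/8445301) = 1505529*(1/8445301) = 1505529/8445301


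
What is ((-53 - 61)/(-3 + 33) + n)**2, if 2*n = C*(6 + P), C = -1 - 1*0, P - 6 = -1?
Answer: 8649/100 ≈ 86.490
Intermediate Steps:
P = 5 (P = 6 - 1 = 5)
C = -1 (C = -1 + 0 = -1)
n = -11/2 (n = (-(6 + 5))/2 = (-1*11)/2 = (1/2)*(-11) = -11/2 ≈ -5.5000)
((-53 - 61)/(-3 + 33) + n)**2 = ((-53 - 61)/(-3 + 33) - 11/2)**2 = (-114/30 - 11/2)**2 = (-114*1/30 - 11/2)**2 = (-19/5 - 11/2)**2 = (-93/10)**2 = 8649/100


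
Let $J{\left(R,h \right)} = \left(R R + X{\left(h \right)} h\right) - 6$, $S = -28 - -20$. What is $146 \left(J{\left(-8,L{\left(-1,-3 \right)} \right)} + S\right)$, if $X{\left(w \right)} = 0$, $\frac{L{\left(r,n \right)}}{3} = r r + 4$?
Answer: $7300$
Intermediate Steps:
$S = -8$ ($S = -28 + 20 = -8$)
$L{\left(r,n \right)} = 12 + 3 r^{2}$ ($L{\left(r,n \right)} = 3 \left(r r + 4\right) = 3 \left(r^{2} + 4\right) = 3 \left(4 + r^{2}\right) = 12 + 3 r^{2}$)
$J{\left(R,h \right)} = -6 + R^{2}$ ($J{\left(R,h \right)} = \left(R R + 0 h\right) - 6 = \left(R^{2} + 0\right) - 6 = R^{2} - 6 = -6 + R^{2}$)
$146 \left(J{\left(-8,L{\left(-1,-3 \right)} \right)} + S\right) = 146 \left(\left(-6 + \left(-8\right)^{2}\right) - 8\right) = 146 \left(\left(-6 + 64\right) - 8\right) = 146 \left(58 - 8\right) = 146 \cdot 50 = 7300$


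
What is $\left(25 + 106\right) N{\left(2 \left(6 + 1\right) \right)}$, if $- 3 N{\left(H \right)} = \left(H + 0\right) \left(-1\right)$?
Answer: $\frac{1834}{3} \approx 611.33$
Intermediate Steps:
$N{\left(H \right)} = \frac{H}{3}$ ($N{\left(H \right)} = - \frac{\left(H + 0\right) \left(-1\right)}{3} = - \frac{H \left(-1\right)}{3} = - \frac{\left(-1\right) H}{3} = \frac{H}{3}$)
$\left(25 + 106\right) N{\left(2 \left(6 + 1\right) \right)} = \left(25 + 106\right) \frac{2 \left(6 + 1\right)}{3} = 131 \frac{2 \cdot 7}{3} = 131 \cdot \frac{1}{3} \cdot 14 = 131 \cdot \frac{14}{3} = \frac{1834}{3}$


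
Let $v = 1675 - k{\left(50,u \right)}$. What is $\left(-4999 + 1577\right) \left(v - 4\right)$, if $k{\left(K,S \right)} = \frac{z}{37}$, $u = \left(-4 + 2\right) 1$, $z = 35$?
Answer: $- \frac{211452224}{37} \approx -5.7149 \cdot 10^{6}$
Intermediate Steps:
$u = -2$ ($u = \left(-2\right) 1 = -2$)
$k{\left(K,S \right)} = \frac{35}{37}$
$v = \frac{61940}{37}$ ($v = 1675 - \frac{35}{37} = \frac{61940}{37} \approx 1674.1$)
$\left(-4999 + 1577\right) \left(v - 4\right) = \left(-4999 + 1577\right) \left(\frac{61940}{37} - 4\right) = \left(-3422\right) \frac{61792}{37} = - \frac{211452224}{37}$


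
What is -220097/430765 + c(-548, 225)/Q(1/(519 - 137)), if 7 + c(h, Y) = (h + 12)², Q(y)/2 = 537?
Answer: 41172553969/154213870 ≈ 266.98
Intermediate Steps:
Q(y) = 1074 (Q(y) = 2*537 = 1074)
c(h, Y) = -7 + (12 + h)² (c(h, Y) = -7 + (h + 12)² = -7 + (12 + h)²)
-220097/430765 + c(-548, 225)/Q(1/(519 - 137)) = -220097/430765 + (-7 + (12 - 548)²)/1074 = -220097*1/430765 + (-7 + (-536)²)*(1/1074) = -220097/430765 + (-7 + 287296)*(1/1074) = -220097/430765 + 287289*(1/1074) = -220097/430765 + 95763/358 = 41172553969/154213870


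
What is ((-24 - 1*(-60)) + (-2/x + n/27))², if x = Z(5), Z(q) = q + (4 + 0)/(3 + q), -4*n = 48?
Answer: 12138256/9801 ≈ 1238.5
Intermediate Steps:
n = -12 (n = -¼*48 = -12)
Z(q) = q + 4/(3 + q)
x = 11/2 (x = (4 + 5² + 3*5)/(3 + 5) = (4 + 25 + 15)/8 = (⅛)*44 = 11/2 ≈ 5.5000)
((-24 - 1*(-60)) + (-2/x + n/27))² = ((-24 - 1*(-60)) + (-2/11/2 - 12/27))² = ((-24 + 60) + (-2*2/11 - 12*1/27))² = (36 + (-4/11 - 4/9))² = (36 - 80/99)² = (3484/99)² = 12138256/9801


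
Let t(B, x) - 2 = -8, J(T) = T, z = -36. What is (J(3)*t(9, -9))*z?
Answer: 648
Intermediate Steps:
t(B, x) = -6 (t(B, x) = 2 - 8 = -6)
(J(3)*t(9, -9))*z = (3*(-6))*(-36) = -18*(-36) = 648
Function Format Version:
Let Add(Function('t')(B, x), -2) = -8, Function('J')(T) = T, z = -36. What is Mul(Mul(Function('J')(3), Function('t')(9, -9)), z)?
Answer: 648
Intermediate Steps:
Function('t')(B, x) = -6 (Function('t')(B, x) = Add(2, -8) = -6)
Mul(Mul(Function('J')(3), Function('t')(9, -9)), z) = Mul(Mul(3, -6), -36) = Mul(-18, -36) = 648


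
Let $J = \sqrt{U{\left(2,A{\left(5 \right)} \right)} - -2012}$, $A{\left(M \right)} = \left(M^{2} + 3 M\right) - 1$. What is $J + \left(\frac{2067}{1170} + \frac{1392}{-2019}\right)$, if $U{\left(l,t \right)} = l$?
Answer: $\frac{21749}{20190} + \sqrt{2014} \approx 45.955$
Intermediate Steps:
$A{\left(M \right)} = -1 + M^{2} + 3 M$
$J = \sqrt{2014}$ ($J = \sqrt{2 - -2012} = \sqrt{2 + 2012} = \sqrt{2014} \approx 44.878$)
$J + \left(\frac{2067}{1170} + \frac{1392}{-2019}\right) = \sqrt{2014} + \left(\frac{2067}{1170} + \frac{1392}{-2019}\right) = \sqrt{2014} + \left(2067 \cdot \frac{1}{1170} + 1392 \left(- \frac{1}{2019}\right)\right) = \sqrt{2014} + \left(\frac{53}{30} - \frac{464}{673}\right) = \sqrt{2014} + \frac{21749}{20190} = \frac{21749}{20190} + \sqrt{2014}$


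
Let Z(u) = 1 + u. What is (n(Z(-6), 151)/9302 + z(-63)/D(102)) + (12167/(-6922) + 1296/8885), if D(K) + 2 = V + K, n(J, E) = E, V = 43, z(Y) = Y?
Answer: -41644728634812/20452264866605 ≈ -2.0362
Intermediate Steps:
D(K) = 41 + K (D(K) = -2 + (43 + K) = 41 + K)
(n(Z(-6), 151)/9302 + z(-63)/D(102)) + (12167/(-6922) + 1296/8885) = (151/9302 - 63/(41 + 102)) + (12167/(-6922) + 1296/8885) = (151*(1/9302) - 63/143) + (12167*(-1/6922) + 1296*(1/8885)) = (151/9302 - 63*1/143) + (-12167/6922 + 1296/8885) = (151/9302 - 63/143) - 99132883/61501970 = -564433/1330186 - 99132883/61501970 = -41644728634812/20452264866605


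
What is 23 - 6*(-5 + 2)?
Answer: 41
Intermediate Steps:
23 - 6*(-5 + 2) = 23 - 6*(-3) = 23 - 1*(-18) = 23 + 18 = 41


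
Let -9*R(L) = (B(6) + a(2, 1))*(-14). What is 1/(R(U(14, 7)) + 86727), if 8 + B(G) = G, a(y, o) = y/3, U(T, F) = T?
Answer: 27/2341573 ≈ 1.1531e-5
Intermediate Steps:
a(y, o) = y/3 (a(y, o) = y*(⅓) = y/3)
B(G) = -8 + G
R(L) = -56/27 (R(L) = -((-8 + 6) + (⅓)*2)*(-14)/9 = -(-2 + ⅔)*(-14)/9 = -(-4)*(-14)/27 = -⅑*56/3 = -56/27)
1/(R(U(14, 7)) + 86727) = 1/(-56/27 + 86727) = 1/(2341573/27) = 27/2341573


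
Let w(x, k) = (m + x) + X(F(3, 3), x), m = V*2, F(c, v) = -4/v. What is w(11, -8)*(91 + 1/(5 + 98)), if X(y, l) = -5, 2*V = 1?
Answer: 65618/103 ≈ 637.07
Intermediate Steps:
V = ½ (V = (½)*1 = ½ ≈ 0.50000)
m = 1 (m = (½)*2 = 1)
w(x, k) = -4 + x (w(x, k) = (1 + x) - 5 = -4 + x)
w(11, -8)*(91 + 1/(5 + 98)) = (-4 + 11)*(91 + 1/(5 + 98)) = 7*(91 + 1/103) = 7*(9374/103) = 65618/103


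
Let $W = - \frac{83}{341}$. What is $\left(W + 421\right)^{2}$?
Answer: $\frac{20585936484}{116281} \approx 1.7704 \cdot 10^{5}$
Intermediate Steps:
$W = - \frac{83}{341}$ ($W = \left(-83\right) \frac{1}{341} = - \frac{83}{341} \approx -0.2434$)
$\left(W + 421\right)^{2} = \left(- \frac{83}{341} + 421\right)^{2} = \left(\frac{143478}{341}\right)^{2} = \frac{20585936484}{116281}$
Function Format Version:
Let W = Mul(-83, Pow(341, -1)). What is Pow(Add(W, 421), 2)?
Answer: Rational(20585936484, 116281) ≈ 1.7704e+5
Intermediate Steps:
W = Rational(-83, 341) (W = Mul(-83, Rational(1, 341)) = Rational(-83, 341) ≈ -0.24340)
Pow(Add(W, 421), 2) = Pow(Add(Rational(-83, 341), 421), 2) = Pow(Rational(143478, 341), 2) = Rational(20585936484, 116281)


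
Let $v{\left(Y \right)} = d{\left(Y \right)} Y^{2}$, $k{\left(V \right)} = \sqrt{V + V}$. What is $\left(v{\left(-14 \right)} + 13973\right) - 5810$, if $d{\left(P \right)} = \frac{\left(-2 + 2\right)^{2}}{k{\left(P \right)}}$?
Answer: $8163$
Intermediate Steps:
$k{\left(V \right)} = \sqrt{2} \sqrt{V}$ ($k{\left(V \right)} = \sqrt{2 V} = \sqrt{2} \sqrt{V}$)
$d{\left(P \right)} = 0$ ($d{\left(P \right)} = \frac{\left(-2 + 2\right)^{2}}{\sqrt{2} \sqrt{P}} = 0^{2} \frac{\sqrt{2}}{2 \sqrt{P}} = 0 \frac{\sqrt{2}}{2 \sqrt{P}} = 0$)
$v{\left(Y \right)} = 0$ ($v{\left(Y \right)} = 0 Y^{2} = 0$)
$\left(v{\left(-14 \right)} + 13973\right) - 5810 = \left(0 + 13973\right) - 5810 = 13973 - 5810 = 8163$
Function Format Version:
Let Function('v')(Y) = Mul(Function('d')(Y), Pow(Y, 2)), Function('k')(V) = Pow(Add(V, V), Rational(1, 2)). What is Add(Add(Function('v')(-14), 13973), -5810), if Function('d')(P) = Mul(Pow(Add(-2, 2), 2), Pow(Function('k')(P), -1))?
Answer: 8163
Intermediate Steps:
Function('k')(V) = Mul(Pow(2, Rational(1, 2)), Pow(V, Rational(1, 2))) (Function('k')(V) = Pow(Mul(2, V), Rational(1, 2)) = Mul(Pow(2, Rational(1, 2)), Pow(V, Rational(1, 2))))
Function('d')(P) = 0 (Function('d')(P) = Mul(Pow(Add(-2, 2), 2), Pow(Mul(Pow(2, Rational(1, 2)), Pow(P, Rational(1, 2))), -1)) = Mul(Pow(0, 2), Mul(Rational(1, 2), Pow(2, Rational(1, 2)), Pow(P, Rational(-1, 2)))) = Mul(0, Mul(Rational(1, 2), Pow(2, Rational(1, 2)), Pow(P, Rational(-1, 2)))) = 0)
Function('v')(Y) = 0 (Function('v')(Y) = Mul(0, Pow(Y, 2)) = 0)
Add(Add(Function('v')(-14), 13973), -5810) = Add(Add(0, 13973), -5810) = Add(13973, -5810) = 8163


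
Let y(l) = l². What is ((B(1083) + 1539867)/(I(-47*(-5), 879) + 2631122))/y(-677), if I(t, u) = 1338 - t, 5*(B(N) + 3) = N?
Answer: 7700403/6032125260125 ≈ 1.2766e-6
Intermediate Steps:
B(N) = -3 + N/5
((B(1083) + 1539867)/(I(-47*(-5), 879) + 2631122))/y(-677) = (((-3 + (⅕)*1083) + 1539867)/((1338 - (-47)*(-5)) + 2631122))/((-677)²) = (((-3 + 1083/5) + 1539867)/((1338 - 1*235) + 2631122))/458329 = ((1068/5 + 1539867)/((1338 - 235) + 2631122))*(1/458329) = (7700403/(5*(1103 + 2631122)))*(1/458329) = ((7700403/5)/2632225)*(1/458329) = ((7700403/5)*(1/2632225))*(1/458329) = (7700403/13161125)*(1/458329) = 7700403/6032125260125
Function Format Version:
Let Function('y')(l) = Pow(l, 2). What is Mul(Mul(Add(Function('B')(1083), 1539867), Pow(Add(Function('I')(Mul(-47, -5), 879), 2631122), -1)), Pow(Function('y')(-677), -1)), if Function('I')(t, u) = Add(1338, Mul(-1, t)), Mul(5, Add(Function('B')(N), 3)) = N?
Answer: Rational(7700403, 6032125260125) ≈ 1.2766e-6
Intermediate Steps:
Function('B')(N) = Add(-3, Mul(Rational(1, 5), N))
Mul(Mul(Add(Function('B')(1083), 1539867), Pow(Add(Function('I')(Mul(-47, -5), 879), 2631122), -1)), Pow(Function('y')(-677), -1)) = Mul(Mul(Add(Add(-3, Mul(Rational(1, 5), 1083)), 1539867), Pow(Add(Add(1338, Mul(-1, Mul(-47, -5))), 2631122), -1)), Pow(Pow(-677, 2), -1)) = Mul(Mul(Add(Add(-3, Rational(1083, 5)), 1539867), Pow(Add(Add(1338, Mul(-1, 235)), 2631122), -1)), Pow(458329, -1)) = Mul(Mul(Add(Rational(1068, 5), 1539867), Pow(Add(Add(1338, -235), 2631122), -1)), Rational(1, 458329)) = Mul(Mul(Rational(7700403, 5), Pow(Add(1103, 2631122), -1)), Rational(1, 458329)) = Mul(Mul(Rational(7700403, 5), Pow(2632225, -1)), Rational(1, 458329)) = Mul(Mul(Rational(7700403, 5), Rational(1, 2632225)), Rational(1, 458329)) = Mul(Rational(7700403, 13161125), Rational(1, 458329)) = Rational(7700403, 6032125260125)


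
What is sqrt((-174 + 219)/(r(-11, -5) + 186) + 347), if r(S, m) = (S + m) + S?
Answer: sqrt(975518)/53 ≈ 18.636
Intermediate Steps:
r(S, m) = m + 2*S
sqrt((-174 + 219)/(r(-11, -5) + 186) + 347) = sqrt((-174 + 219)/((-5 + 2*(-11)) + 186) + 347) = sqrt(45/((-5 - 22) + 186) + 347) = sqrt(45/(-27 + 186) + 347) = sqrt(45/159 + 347) = sqrt(45*(1/159) + 347) = sqrt(15/53 + 347) = sqrt(18406/53) = sqrt(975518)/53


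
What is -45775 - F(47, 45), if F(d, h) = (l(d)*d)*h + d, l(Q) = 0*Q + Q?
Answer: -145227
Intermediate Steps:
l(Q) = Q (l(Q) = 0 + Q = Q)
F(d, h) = d + h*d**2 (F(d, h) = (d*d)*h + d = d**2*h + d = h*d**2 + d = d + h*d**2)
-45775 - F(47, 45) = -45775 - 47*(1 + 47*45) = -45775 - 47*(1 + 2115) = -45775 - 47*2116 = -45775 - 1*99452 = -45775 - 99452 = -145227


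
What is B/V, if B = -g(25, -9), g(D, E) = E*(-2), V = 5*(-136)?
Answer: 9/340 ≈ 0.026471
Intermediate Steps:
V = -680
g(D, E) = -2*E
B = -18 (B = -(-2)*(-9) = -1*18 = -18)
B/V = -18/(-680) = -18*(-1/680) = 9/340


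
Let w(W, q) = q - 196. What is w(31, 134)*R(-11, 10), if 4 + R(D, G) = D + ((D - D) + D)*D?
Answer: -6572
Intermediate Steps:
w(W, q) = -196 + q
R(D, G) = -4 + D + D² (R(D, G) = -4 + (D + ((D - D) + D)*D) = -4 + (D + (0 + D)*D) = -4 + (D + D*D) = -4 + (D + D²) = -4 + D + D²)
w(31, 134)*R(-11, 10) = (-196 + 134)*(-4 - 11 + (-11)²) = -62*(-4 - 11 + 121) = -62*106 = -6572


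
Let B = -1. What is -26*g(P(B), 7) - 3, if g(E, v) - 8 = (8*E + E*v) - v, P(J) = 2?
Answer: -809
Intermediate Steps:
g(E, v) = 8 - v + 8*E + E*v (g(E, v) = 8 + ((8*E + E*v) - v) = 8 + (-v + 8*E + E*v) = 8 - v + 8*E + E*v)
-26*g(P(B), 7) - 3 = -26*(8 - 1*7 + 8*2 + 2*7) - 3 = -26*(8 - 7 + 16 + 14) - 3 = -26*31 - 3 = -806 - 3 = -809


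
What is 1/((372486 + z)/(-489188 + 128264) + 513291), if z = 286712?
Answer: 180462/92629190843 ≈ 1.9482e-6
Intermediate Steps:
1/((372486 + z)/(-489188 + 128264) + 513291) = 1/((372486 + 286712)/(-489188 + 128264) + 513291) = 1/(659198/(-360924) + 513291) = 1/(659198*(-1/360924) + 513291) = 1/(-329599/180462 + 513291) = 1/(92629190843/180462) = 180462/92629190843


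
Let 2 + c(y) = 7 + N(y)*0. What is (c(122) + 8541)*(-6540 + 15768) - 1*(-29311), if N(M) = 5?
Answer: 78891799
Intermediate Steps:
c(y) = 5 (c(y) = -2 + (7 + 5*0) = -2 + (7 + 0) = -2 + 7 = 5)
(c(122) + 8541)*(-6540 + 15768) - 1*(-29311) = (5 + 8541)*(-6540 + 15768) - 1*(-29311) = 8546*9228 + 29311 = 78862488 + 29311 = 78891799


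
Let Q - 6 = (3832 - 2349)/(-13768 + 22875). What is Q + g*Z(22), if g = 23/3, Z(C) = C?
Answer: 4776517/27321 ≈ 174.83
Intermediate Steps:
Q = 56125/9107 (Q = 6 + (3832 - 2349)/(-13768 + 22875) = 6 + 1483/9107 = 56125/9107 ≈ 6.1628)
g = 23/3 (g = 23*(⅓) = 23/3 ≈ 7.6667)
Q + g*Z(22) = 56125/9107 + (23/3)*22 = 56125/9107 + 506/3 = 4776517/27321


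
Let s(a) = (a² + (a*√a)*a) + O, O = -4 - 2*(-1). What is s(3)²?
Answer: 292 + 126*√3 ≈ 510.24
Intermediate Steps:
O = -2 (O = -4 + 2 = -2)
s(a) = -2 + a² + a^(5/2) (s(a) = (a² + (a*√a)*a) - 2 = (a² + a^(3/2)*a) - 2 = (a² + a^(5/2)) - 2 = -2 + a² + a^(5/2))
s(3)² = (-2 + 3² + 3^(5/2))² = (-2 + 9 + 9*√3)² = (7 + 9*√3)²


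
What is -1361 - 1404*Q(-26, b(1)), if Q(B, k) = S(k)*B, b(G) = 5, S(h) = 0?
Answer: -1361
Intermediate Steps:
Q(B, k) = 0 (Q(B, k) = 0*B = 0)
-1361 - 1404*Q(-26, b(1)) = -1361 - 1404*0 = -1361 + 0 = -1361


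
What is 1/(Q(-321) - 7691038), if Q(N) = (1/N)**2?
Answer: -103041/792492246557 ≈ -1.3002e-7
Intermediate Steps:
Q(N) = N**(-2)
1/(Q(-321) - 7691038) = 1/((-321)**(-2) - 7691038) = 1/(1/103041 - 7691038) = 1/(-792492246557/103041) = -103041/792492246557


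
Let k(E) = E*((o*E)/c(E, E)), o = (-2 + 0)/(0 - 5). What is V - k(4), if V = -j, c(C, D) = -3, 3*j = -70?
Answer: 382/15 ≈ 25.467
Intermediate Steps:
j = -70/3 (j = (1/3)*(-70) = -70/3 ≈ -23.333)
o = 2/5 (o = -2/(-5) = -2*(-1/5) = 2/5 ≈ 0.40000)
V = 70/3 (V = -(-70)/3 = -1*(-70/3) = 70/3 ≈ 23.333)
k(E) = -2*E**2/15 (k(E) = E*((2*E/5)/(-3)) = E*((2*E/5)*(-1/3)) = E*(-2*E/15) = -2*E**2/15)
V - k(4) = 70/3 - (-2)*4**2/15 = 70/3 - (-2)*16/15 = 70/3 - 1*(-32/15) = 70/3 + 32/15 = 382/15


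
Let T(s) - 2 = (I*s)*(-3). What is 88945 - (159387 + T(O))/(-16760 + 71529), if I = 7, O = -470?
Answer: 4871259446/54769 ≈ 88942.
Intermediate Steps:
T(s) = 2 - 21*s (T(s) = 2 + (7*s)*(-3) = 2 - 21*s)
88945 - (159387 + T(O))/(-16760 + 71529) = 88945 - (159387 + (2 - 21*(-470)))/(-16760 + 71529) = 88945 - (159387 + (2 + 9870))/54769 = 88945 - (159387 + 9872)/54769 = 88945 - 169259/54769 = 4871259446/54769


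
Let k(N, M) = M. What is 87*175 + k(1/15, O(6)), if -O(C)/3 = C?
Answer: 15207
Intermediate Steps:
O(C) = -3*C
87*175 + k(1/15, O(6)) = 87*175 - 3*6 = 15225 - 18 = 15207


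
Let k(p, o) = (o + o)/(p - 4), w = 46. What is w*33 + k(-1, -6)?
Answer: 7602/5 ≈ 1520.4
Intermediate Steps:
k(p, o) = 2*o/(-4 + p) (k(p, o) = (2*o)/(-4 + p) = 2*o/(-4 + p))
w*33 + k(-1, -6) = 46*33 + 2*(-6)/(-4 - 1) = 1518 + 2*(-6)/(-5) = 1518 + 2*(-6)*(-⅕) = 1518 + 12/5 = 7602/5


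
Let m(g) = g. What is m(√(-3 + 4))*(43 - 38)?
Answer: 5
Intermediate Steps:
m(√(-3 + 4))*(43 - 38) = √(-3 + 4)*(43 - 38) = √1*5 = 1*5 = 5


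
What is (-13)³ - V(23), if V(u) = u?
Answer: -2220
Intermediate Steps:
(-13)³ - V(23) = (-13)³ - 1*23 = -2197 - 23 = -2220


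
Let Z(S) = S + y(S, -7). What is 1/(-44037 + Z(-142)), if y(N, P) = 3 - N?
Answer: -1/44034 ≈ -2.2710e-5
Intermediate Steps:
Z(S) = 3 (Z(S) = S + (3 - S) = 3)
1/(-44037 + Z(-142)) = 1/(-44037 + 3) = 1/(-44034) = -1/44034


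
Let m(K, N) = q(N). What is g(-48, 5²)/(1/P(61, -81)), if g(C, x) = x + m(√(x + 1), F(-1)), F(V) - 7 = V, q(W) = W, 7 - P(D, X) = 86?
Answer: -2449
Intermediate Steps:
P(D, X) = -79 (P(D, X) = 7 - 1*86 = 7 - 86 = -79)
F(V) = 7 + V
m(K, N) = N
g(C, x) = 6 + x (g(C, x) = x + (7 - 1) = x + 6 = 6 + x)
g(-48, 5²)/(1/P(61, -81)) = (6 + 5²)/(1/(-79)) = (6 + 25)/(-1/79) = 31*(-79) = -2449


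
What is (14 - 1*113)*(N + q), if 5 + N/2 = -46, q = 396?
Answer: -29106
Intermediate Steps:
N = -102 (N = -10 + 2*(-46) = -10 - 92 = -102)
(14 - 1*113)*(N + q) = (14 - 1*113)*(-102 + 396) = (14 - 113)*294 = -99*294 = -29106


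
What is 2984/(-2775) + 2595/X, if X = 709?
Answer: 5085469/1967475 ≈ 2.5848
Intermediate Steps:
2984/(-2775) + 2595/X = 2984/(-2775) + 2595/709 = 2984*(-1/2775) + 2595*(1/709) = -2984/2775 + 2595/709 = 5085469/1967475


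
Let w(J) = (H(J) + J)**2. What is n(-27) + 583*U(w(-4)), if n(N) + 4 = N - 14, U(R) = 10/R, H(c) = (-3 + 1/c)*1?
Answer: 55435/841 ≈ 65.916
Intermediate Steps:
H(c) = -3 + 1/c
w(J) = (-3 + J + 1/J)**2 (w(J) = ((-3 + 1/J) + J)**2 = (-3 + J + 1/J)**2)
n(N) = -18 + N (n(N) = -4 + (N - 14) = -4 + (-14 + N) = -18 + N)
n(-27) + 583*U(w(-4)) = (-18 - 27) + 583*(10/(((1 - 4*(-3 - 4))**2/(-4)**2))) = -45 + 583*(10/(((1 - 4*(-7))**2/16))) = -45 + 583*(10/(((1 + 28)**2/16))) = -45 + 583*(10/(((1/16)*29**2))) = -45 + 583*(10/(((1/16)*841))) = -45 + 583*(10/(841/16)) = -45 + 583*(10*(16/841)) = -45 + 583*(160/841) = -45 + 93280/841 = 55435/841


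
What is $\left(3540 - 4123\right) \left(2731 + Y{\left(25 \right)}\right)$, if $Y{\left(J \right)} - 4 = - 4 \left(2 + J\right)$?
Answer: $-1531541$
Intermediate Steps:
$Y{\left(J \right)} = -4 - 4 J$ ($Y{\left(J \right)} = 4 - 4 \left(2 + J\right) = 4 - \left(8 + 4 J\right) = -4 - 4 J$)
$\left(3540 - 4123\right) \left(2731 + Y{\left(25 \right)}\right) = \left(3540 - 4123\right) \left(2731 - 104\right) = - 583 \left(2731 - 104\right) = \left(-583\right) 2627 = -1531541$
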